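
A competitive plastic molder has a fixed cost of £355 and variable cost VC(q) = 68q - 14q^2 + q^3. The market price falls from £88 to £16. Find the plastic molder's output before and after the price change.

Output falls from 10 to 0 (the firm shuts down)

AVC = 68 - 14q + q^2, minimized at q = 7 where min AVC = £19. MC = 68 - 28q + 3q^2.
At P = £88 ≥ min AVC, set P = MC on the rising branch: q = 10.
At P = £16 < min AVC = £19, price no longer covers variable cost at any output, so the firm shuts down: q = 0.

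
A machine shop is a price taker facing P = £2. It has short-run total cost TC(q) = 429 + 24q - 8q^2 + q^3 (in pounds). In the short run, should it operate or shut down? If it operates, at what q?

From TC, MC = TC'(q) = 24 - 16q + 3q^2 and AVC = VC/q = 24 - 8q + q^2.
AVC hits its minimum where MC = AVC, at q = 4, giving min AVC = 24 - 8·4 + 4^2 = £8.
With P < min AVC (£2 < £8), every unit sold adds to the loss.
Best response: produce nothing and absorb the £429 fixed cost.

Shut down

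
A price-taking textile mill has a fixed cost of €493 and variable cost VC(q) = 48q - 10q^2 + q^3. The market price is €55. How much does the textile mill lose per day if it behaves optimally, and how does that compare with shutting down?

Profit = -€297 at q = 7

AVC = 48 - 10q + q^2 has its minimum €23 at q = 5; price €55 clears that bar, so the firm operates.
With MC = 48 - 20q + 3q^2, P = MC on the upward-sloping part at q* = 7.
TR = 55·7 = 385. TC = 493 + 189 = 682. Profit = 385 − 682 = -€297.
By producing, the firm covers all variable cost plus €196 of fixed cost; shutting down would lose the full €493.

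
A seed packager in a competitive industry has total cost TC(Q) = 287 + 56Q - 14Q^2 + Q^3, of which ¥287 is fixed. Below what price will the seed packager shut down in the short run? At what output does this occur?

The shutdown price is the minimum of AVC. VC = 56Q - 14Q^2 + Q^3, so AVC = 56 - 14Q + Q^2.
At the minimum of AVC, MC = AVC. MC = 56 - 28Q + 3Q^2; setting MC = AVC gives 2Q^2 - 14Q = 0, so Q = 7. min AVC = 7.
For P < ¥7 the firm produces nothing.

¥7 per unit, at Q = 7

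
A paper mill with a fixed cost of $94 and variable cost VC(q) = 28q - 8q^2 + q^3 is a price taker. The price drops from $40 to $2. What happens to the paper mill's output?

AVC = 28 - 8q + q^2, minimized at q = 4 where min AVC = $12. MC = 28 - 16q + 3q^2.
With P = $40 above the shutdown price, P = MC gives q = 6.
At P = $2 < min AVC = $12, price no longer covers variable cost at any output, so the firm shuts down: q = 0.

Output falls from 6 to 0 (the firm shuts down)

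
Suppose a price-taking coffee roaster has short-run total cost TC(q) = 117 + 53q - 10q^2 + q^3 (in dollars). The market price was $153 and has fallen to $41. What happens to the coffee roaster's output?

Output falls from 10 to 6

MC = 53 - 20q + 3q^2; the shutdown threshold is min AVC = $28 (at q = 5).
At P = $153 ≥ min AVC, set P = MC on the rising branch: q = 10.
At P = $41 ≥ min AVC, set P = MC: q = 6. The firm stays open but cuts output.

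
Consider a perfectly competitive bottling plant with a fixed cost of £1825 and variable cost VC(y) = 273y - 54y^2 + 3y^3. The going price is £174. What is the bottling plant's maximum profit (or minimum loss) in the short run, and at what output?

AVC = 273 - 54y + 3y^2; min AVC = £30 at y = 9. Since P = £174 ≥ min AVC, the firm produces.
With MC = 273 - 108y + 9y^2, P = MC on the upward-sloping part at y* = 11.
TR = 174·11 = 1914. TC = 1825 + 462 = 2287. Profit = 1914 − 2287 = -£373.
That loss of £373 beats the £1825 the firm would lose by shutting down; producing recovers £1452 of fixed cost.

Profit = -£373 at y = 11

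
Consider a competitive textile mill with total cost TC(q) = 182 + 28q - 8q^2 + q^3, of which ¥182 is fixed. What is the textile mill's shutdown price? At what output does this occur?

The firm shuts down when price falls below the minimum of average variable cost. AVC = VC/q = 28 - 8q + q^2.
dAVC/dq = -8 + 2q = 0 gives q = 4. min AVC = 28 - 8·4 + 4^2 = 12.
So the shutdown price is ¥12.

¥12 per unit, at q = 4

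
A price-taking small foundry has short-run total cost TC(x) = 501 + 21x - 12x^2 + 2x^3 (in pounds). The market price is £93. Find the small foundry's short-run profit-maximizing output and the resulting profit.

AVC = 21 - 12x + 2x^2 has its minimum £3 at x = 3; price £93 clears that bar, so the firm operates.
With MC = 21 - 24x + 6x^2, P = MC on the upward-sloping part at x* = 6.
TR = 93·6 = 558. TC = 501 + 126 = 627. Profit = 558 − 627 = -£69.
By producing, the firm covers all variable cost plus £432 of fixed cost; shutting down would lose the full £501.

Profit = -£69 at x = 6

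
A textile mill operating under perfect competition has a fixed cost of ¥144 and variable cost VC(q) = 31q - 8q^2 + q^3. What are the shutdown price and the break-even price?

AVC = 31 - 8q + q^2; minimized at q = 4, giving min AVC = ¥15. That is the shutdown price.
ATC = 144/q + 31 - 8q + q^2. Setting dATC/dq = −144/q^2 − 8 + 2q = 0 gives q = 6 (since 2·6^3 − 8·6^2 = 144).
min ATC = 144/6 + 31 − 8·6 + 6^2 = ¥43. That is the break-even price.
Between these two prices the firm operates at a loss; above ¥43 it earns a profit.

Shutdown price = ¥15; break-even price = ¥43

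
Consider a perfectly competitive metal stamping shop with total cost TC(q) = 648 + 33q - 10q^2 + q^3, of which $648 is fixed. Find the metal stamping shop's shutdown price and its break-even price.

AVC = 33 - 10q + q^2; minimized at q = 5, giving min AVC = $8. That is the shutdown price.
ATC = 648/q + 33 - 10q + q^2. Setting dATC/dq = −648/q^2 − 10 + 2q = 0 gives q = 9 (since 2·9^3 − 10·9^2 = 648).
min ATC = 648/9 + 33 − 10·9 + 9^2 = $96. That is the break-even price.
Between these two prices the firm operates at a loss; above $96 it earns a profit.

Shutdown price = $8; break-even price = $96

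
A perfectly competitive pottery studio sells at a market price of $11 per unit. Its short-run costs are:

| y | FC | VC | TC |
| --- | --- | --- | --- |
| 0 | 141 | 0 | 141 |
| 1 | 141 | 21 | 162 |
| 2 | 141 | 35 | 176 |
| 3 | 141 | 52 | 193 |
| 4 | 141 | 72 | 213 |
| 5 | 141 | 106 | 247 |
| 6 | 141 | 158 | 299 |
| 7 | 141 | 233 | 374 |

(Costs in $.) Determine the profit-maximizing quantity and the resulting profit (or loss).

y = 0 (shut down); profit = -$141

Compute π = P·y − TC at each output: y=0: -141; y=1: -151; y=2: -154; y=3: -160; y=4: -169; y=5: -192; y=6: -233; y=7: -297.
Profit is highest at y = 0. Equivalently, the lowest AVC in the table is 52/3 ≈ $17.33 at y = 3, and P = $11 falls below it — price never covers variable cost, so the firm shuts down and loses only its fixed cost.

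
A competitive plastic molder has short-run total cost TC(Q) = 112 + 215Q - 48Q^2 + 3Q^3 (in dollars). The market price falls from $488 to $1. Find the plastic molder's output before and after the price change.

Output falls from 13 to 0 (the firm shuts down)

AVC = 215 - 48Q + 3Q^2, minimized at Q = 8 where min AVC = $23. MC = 215 - 96Q + 9Q^2.
At P = $488 ≥ min AVC, set P = MC on the rising branch: Q = 13.
At P = $1 < min AVC = $23, price no longer covers variable cost at any output, so the firm shuts down: Q = 0.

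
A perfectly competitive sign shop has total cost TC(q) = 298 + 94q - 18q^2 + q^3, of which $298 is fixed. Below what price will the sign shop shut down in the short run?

The shutdown price is the minimum of AVC. VC = 94q - 18q^2 + q^3, so AVC = 94 - 18q + q^2.
dAVC/dq = -18 + 2q = 0 gives q = 9. min AVC = 94 - 18·9 + 9^2 = 13.
So the shutdown price is $13.

$13 per unit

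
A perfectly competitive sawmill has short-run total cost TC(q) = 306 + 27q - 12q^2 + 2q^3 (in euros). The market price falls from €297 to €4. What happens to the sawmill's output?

MC = 27 - 24q + 6q^2; the shutdown threshold is min AVC = €9 (at q = 3).
At P = €297 ≥ min AVC, set P = MC on the rising branch: q = 9.
At P = €4 < min AVC = €9, price no longer covers variable cost at any output, so the firm shuts down: q = 0.

Output falls from 9 to 0 (the firm shuts down)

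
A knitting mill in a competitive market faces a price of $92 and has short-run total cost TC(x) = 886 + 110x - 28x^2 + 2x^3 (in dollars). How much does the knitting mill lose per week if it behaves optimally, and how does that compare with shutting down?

AVC = 110 - 28x + 2x^2; min AVC = $12 at x = 7. Since P = $92 ≥ min AVC, the firm produces.
MC = 110 - 56x + 6x^2. Setting P = MC and taking the root on the rising branch gives x* = 9.
TR = 92·9 = 828. TC = 886 + 180 = 1066. Profit = 828 − 1066 = -$238.
That loss of $238 beats the $886 the firm would lose by shutting down; producing recovers $648 of fixed cost.

Profit = -$238 at x = 9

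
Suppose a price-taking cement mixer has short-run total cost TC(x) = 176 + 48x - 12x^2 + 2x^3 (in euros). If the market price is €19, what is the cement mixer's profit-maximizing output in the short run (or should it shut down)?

Shut down

Variable cost is VC = 48x - 12x^2 + 2x^3, so AVC = VC/x = 48 - 12x + 2x^2 and MC = dTC/dx = 48 - 24x + 6x^2.
AVC hits its minimum where MC = AVC, at x = 3, giving min AVC = 48 - 12·3 + 2·3^2 = €30.
With P < min AVC (€19 < €30), every unit sold adds to the loss.
Best response: produce nothing and absorb the €176 fixed cost.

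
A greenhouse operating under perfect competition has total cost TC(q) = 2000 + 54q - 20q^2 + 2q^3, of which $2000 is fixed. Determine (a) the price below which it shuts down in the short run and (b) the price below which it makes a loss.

Shutdown price = min AVC. AVC = 54 - 20q + 2q^2, with vertex at q = 5 and minimum $4.
ATC = 2000/q + 54 - 20q + 2q^2. Setting dATC/dq = −2000/q^2 − 20 + 4q = 0 gives q = 10 (since 4·10^3 − 20·10^2 = 2000).
min ATC = 2000/10 + 54 − 20·10 + 2·10^2 = $254. That is the break-even price.
Between these two prices the firm operates at a loss; above $254 it earns a profit.

Shutdown price = $4; break-even price = $254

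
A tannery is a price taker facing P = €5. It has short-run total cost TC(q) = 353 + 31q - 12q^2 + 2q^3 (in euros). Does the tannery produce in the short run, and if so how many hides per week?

Variable cost is VC = 31q - 12q^2 + 2q^3, so AVC = VC/q = 31 - 12q + 2q^2 and MC = dTC/dq = 31 - 24q + 6q^2.
AVC hits its minimum where MC = AVC, at q = 3, giving min AVC = 31 - 12·3 + 2·3^2 = €13.
Since P = €5 < min AVC = €13, price fails to cover variable cost at any output.
The firm minimizes its loss by shutting down and losing only its fixed cost of €353.

Shut down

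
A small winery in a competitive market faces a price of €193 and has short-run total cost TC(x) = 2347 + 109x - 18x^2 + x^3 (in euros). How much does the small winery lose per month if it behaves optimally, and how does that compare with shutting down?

Profit = -€387 at x = 14

AVC = 109 - 18x + x^2 has its minimum €28 at x = 9; price €193 clears that bar, so the firm operates.
MC = 109 - 36x + 3x^2. Setting P = MC and taking the root on the rising branch gives x* = 14.
TR = 193·14 = 2702. TC = 2347 + 742 = 3089. Profit = 2702 − 3089 = -€387.
That loss of €387 beats the €2347 the firm would lose by shutting down; producing recovers €1960 of fixed cost.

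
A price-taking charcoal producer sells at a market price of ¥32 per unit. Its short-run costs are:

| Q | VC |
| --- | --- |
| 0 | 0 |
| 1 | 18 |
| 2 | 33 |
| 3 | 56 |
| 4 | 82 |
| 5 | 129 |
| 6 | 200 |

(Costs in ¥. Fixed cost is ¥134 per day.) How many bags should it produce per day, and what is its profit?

Tabulate TR − TC: Q=0: -134; Q=1: -120; Q=2: -103; Q=3: -94; Q=4: -88; Q=5: -103; Q=6: -142.
Profit is maximized at Q = 4. AVC there is 82/4 = ¥20.50 ≤ P, so producing beats shutting down (which would give -¥134).

Q = 4; profit = -¥88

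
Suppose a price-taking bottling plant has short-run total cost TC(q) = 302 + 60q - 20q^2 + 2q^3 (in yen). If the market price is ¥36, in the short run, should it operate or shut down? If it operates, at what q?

Produce at q = 6

Strip out fixed cost: VC = 60q - 20q^2 + 2q^3. Then AVC = 60 - 20q + 2q^2 and MC = 60 - 40q + 6q^2.
AVC hits its minimum where MC = AVC, at q = 5, giving min AVC = 60 - 20·5 + 2·5^2 = ¥10.
P = ¥36 exceeds min AVC = ¥10, so the firm stays open.
P = MC gives 24 - 40q + 6q^2 = 0, with roots 2/3 and 6. Take the larger (rising MC): q* = 6.
Check: AVC at q = 6 is ¥12 ≤ P, so revenue covers variable cost.
Profit = P·q − TC = 36·6 − 374 = -¥158, a loss, but smaller than the ¥302 fixed cost the firm would lose by shutting down.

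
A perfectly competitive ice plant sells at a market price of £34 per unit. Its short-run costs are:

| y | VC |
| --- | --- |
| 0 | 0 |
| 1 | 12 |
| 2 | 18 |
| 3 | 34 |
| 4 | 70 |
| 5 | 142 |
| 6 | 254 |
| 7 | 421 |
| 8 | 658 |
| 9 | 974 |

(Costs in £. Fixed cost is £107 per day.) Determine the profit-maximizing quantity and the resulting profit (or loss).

y = 3; profit = -£39

Profit at each row (π = 34y − TC): y=0: -107; y=1: -85; y=2: -57; y=3: -39; y=4: -41; y=5: -79; y=6: -157; y=7: -290; y=8: -493; y=9: -775.
Profit is maximized at y = 3. AVC there is 34/3 = £11.33 ≤ P, so producing beats shutting down (which would give -£107).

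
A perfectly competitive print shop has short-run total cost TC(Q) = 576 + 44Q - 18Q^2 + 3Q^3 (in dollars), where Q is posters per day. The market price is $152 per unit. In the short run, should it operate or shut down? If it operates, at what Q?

Produce at Q = 6

Strip out fixed cost: VC = 44Q - 18Q^2 + 3Q^3. Then AVC = 44 - 18Q + 3Q^2 and MC = 44 - 36Q + 9Q^2.
The AVC parabola has its vertex at Q = 18/6 = 3, where AVC = 44 - 18·3 + 3·3^2 = $17.
Because $152 ≥ $17, revenue can cover variable cost; the firm operates.
Set P = MC: 152 = 44 - 36Q + 9Q^2 → -108 - 36Q + 9Q^2 = 0. The roots are Q = -2 and Q = 6; the profit-maximizing output is on the rising part of MC, so Q* = 6.
Check: AVC at Q = 6 is $44 ≤ P, so revenue covers variable cost.
Profit = P·Q − TC = 152·6 − 840 = $72.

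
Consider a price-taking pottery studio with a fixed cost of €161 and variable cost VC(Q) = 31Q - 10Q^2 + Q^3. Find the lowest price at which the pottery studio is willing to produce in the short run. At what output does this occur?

The firm shuts down when price falls below the minimum of average variable cost. AVC = VC/Q = 31 - 10Q + Q^2.
dAVC/dQ = -10 + 2Q = 0 gives Q = 5. min AVC = 31 - 10·5 + 5^2 = 6.
The firm shuts down for any P below €6.

€6 per unit, at Q = 5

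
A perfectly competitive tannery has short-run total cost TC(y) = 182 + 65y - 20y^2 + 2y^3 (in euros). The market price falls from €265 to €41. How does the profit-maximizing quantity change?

MC = 65 - 40y + 6y^2; the shutdown threshold is min AVC = €15 (at y = 5).
At P = €265 ≥ min AVC, set P = MC on the rising branch: y = 10.
At P = €41 ≥ min AVC, set P = MC: y = 6. The firm stays open but cuts output.

Output falls from 10 to 6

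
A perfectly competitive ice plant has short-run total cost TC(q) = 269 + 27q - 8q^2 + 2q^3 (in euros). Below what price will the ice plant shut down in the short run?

€19 per unit

The firm shuts down when price falls below the minimum of average variable cost. AVC = VC/q = 27 - 8q + 2q^2.
dAVC/dq = -8 + 4q = 0 gives q = 2. min AVC = 27 - 8·2 + 2·2^2 = 19.
The firm shuts down for any P below €19.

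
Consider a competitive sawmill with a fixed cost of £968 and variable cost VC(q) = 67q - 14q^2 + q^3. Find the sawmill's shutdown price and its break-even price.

Shutdown price = min AVC. AVC = 67 - 14q + q^2, with vertex at q = 7 and minimum £18.
ATC = 968/q + 67 - 14q + q^2. Setting dATC/dq = −968/q^2 − 14 + 2q = 0 gives q = 11 (since 2·11^3 − 14·11^2 = 968).
min ATC = 968/11 + 67 − 14·11 + 11^2 = £122. That is the break-even price.
For £18 ≤ P < £122 the firm produces at a loss; below £18 it shuts down.

Shutdown price = £18; break-even price = £122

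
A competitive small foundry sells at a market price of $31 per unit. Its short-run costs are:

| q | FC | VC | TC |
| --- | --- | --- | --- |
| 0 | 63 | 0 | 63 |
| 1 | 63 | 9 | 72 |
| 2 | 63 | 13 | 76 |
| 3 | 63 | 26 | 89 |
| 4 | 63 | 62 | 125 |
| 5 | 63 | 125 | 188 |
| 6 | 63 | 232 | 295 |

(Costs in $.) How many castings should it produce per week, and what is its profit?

Compute π = P·q − TC at each output: q=0: -63; q=1: -41; q=2: -14; q=3: 4; q=4: -1; q=5: -33; q=6: -109.
Profit is maximized at q = 3. AVC there is 26/3 = $8.67 ≤ P, so producing beats shutting down (which would give -$63).

q = 3; profit = $4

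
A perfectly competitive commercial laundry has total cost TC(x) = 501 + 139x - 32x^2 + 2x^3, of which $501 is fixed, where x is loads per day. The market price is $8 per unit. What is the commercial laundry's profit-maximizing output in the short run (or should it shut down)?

Shut down

Variable cost is VC = 139x - 32x^2 + 2x^3, so AVC = VC/x = 139 - 32x + 2x^2 and MC = dTC/dx = 139 - 64x + 6x^2.
AVC hits its minimum where MC = AVC, at x = 8, giving min AVC = 139 - 32·8 + 2·8^2 = $11.
Since P = $8 < min AVC = $11, price fails to cover variable cost at any output.
The firm minimizes its loss by shutting down and losing only its fixed cost of $501.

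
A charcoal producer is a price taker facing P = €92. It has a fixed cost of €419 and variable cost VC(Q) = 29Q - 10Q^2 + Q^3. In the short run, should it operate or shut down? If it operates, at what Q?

Produce at Q = 9

Strip out fixed cost: VC = 29Q - 10Q^2 + Q^3. Then AVC = 29 - 10Q + Q^2 and MC = 29 - 20Q + 3Q^2.
The AVC parabola has its vertex at Q = 10/2 = 5, where AVC = 29 - 10·5 + 5^2 = €4.
Because €92 ≥ €4, revenue can cover variable cost; the firm operates.
Set P = MC: 92 = 29 - 20Q + 3Q^2 → -63 - 20Q + 3Q^2 = 0. The roots are Q = -7/3 and Q = 9; the profit-maximizing output is on the rising part of MC, so Q* = 9.
Check: AVC at Q = 9 is €20 ≤ P, so revenue covers variable cost.
Profit = P·Q − TC = 92·9 − 599 = €229.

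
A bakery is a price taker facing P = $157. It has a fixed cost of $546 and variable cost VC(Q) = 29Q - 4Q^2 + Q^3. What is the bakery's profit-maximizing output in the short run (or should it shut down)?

Variable cost is VC = 29Q - 4Q^2 + Q^3, so AVC = VC/Q = 29 - 4Q + Q^2 and MC = dTC/dQ = 29 - 8Q + 3Q^2.
AVC hits its minimum where MC = AVC, at Q = 2, giving min AVC = 29 - 4·2 + 2^2 = $25.
Since P = $157 ≥ min AVC = $25, price covers variable cost and the firm should produce.
Set P = MC: 157 = 29 - 8Q + 3Q^2 → -128 - 8Q + 3Q^2 = 0. The roots are Q = -16/3 and Q = 8; the profit-maximizing output is on the rising part of MC, so Q* = 8.
Check: AVC at Q = 8 is $61 ≤ P, so revenue covers variable cost.
Profit = P·Q − TC = 157·8 − 1034 = $222.

Produce at Q = 8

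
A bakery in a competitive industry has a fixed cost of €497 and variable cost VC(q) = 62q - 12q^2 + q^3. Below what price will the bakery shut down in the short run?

€26 per unit

The shutdown price is the minimum of AVC. VC = 62q - 12q^2 + q^3, so AVC = 62 - 12q + q^2.
dAVC/dq = -12 + 2q = 0 gives q = 6. min AVC = 62 - 12·6 + 6^2 = 26.
The firm shuts down for any P below €26.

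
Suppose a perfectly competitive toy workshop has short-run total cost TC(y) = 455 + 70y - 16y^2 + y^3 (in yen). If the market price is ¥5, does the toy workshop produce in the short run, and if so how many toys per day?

Variable cost is VC = 70y - 16y^2 + y^3, so AVC = VC/y = 70 - 16y + y^2 and MC = dTC/dy = 70 - 32y + 3y^2.
AVC hits its minimum where MC = AVC, at y = 8, giving min AVC = 70 - 16·8 + 8^2 = ¥6.
With P < min AVC (¥5 < ¥6), every unit sold adds to the loss.
The firm minimizes its loss by shutting down and losing only its fixed cost of ¥455.

Shut down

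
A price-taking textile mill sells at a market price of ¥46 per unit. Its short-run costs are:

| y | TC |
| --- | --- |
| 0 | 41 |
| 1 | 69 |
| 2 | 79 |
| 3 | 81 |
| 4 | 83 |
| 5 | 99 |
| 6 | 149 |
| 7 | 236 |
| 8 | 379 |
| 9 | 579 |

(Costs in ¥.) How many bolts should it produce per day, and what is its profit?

y = 5; profit = ¥131

Compute π = P·y − TC at each output: y=0: -41; y=1: -23; y=2: 13; y=3: 57; y=4: 101; y=5: 131; y=6: 127; y=7: 86; y=8: -11; y=9: -165.
Profit is maximized at y = 5. AVC there is 58/5 = ¥11.60 ≤ P, so producing beats shutting down (which would give -¥41).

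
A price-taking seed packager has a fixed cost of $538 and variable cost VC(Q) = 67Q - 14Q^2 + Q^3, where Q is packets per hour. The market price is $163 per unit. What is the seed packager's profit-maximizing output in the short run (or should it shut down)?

Produce at Q = 12

Strip out fixed cost: VC = 67Q - 14Q^2 + Q^3. Then AVC = 67 - 14Q + Q^2 and MC = 67 - 28Q + 3Q^2.
AVC is minimized where dAVC/dQ = -14 + 2Q = 0, at Q = 7; min AVC = 67 - 14·7 + 7^2 = $18.
P = $163 exceeds min AVC = $18, so the firm stays open.
Set P = MC: 163 = 67 - 28Q + 3Q^2 → -96 - 28Q + 3Q^2 = 0. The roots are Q = -8/3 and Q = 12; the profit-maximizing output is on the rising part of MC, so Q* = 12.
Check: AVC at Q = 12 is $43 ≤ P, so revenue covers variable cost.
Profit = P·Q − TC = 163·12 − 1054 = $902.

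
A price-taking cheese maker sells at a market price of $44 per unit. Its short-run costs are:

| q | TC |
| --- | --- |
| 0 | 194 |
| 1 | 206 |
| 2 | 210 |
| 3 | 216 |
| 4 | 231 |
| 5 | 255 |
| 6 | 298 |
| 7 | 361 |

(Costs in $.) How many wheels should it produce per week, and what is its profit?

Compute π = P·q − TC at each output: q=0: -194; q=1: -162; q=2: -122; q=3: -84; q=4: -55; q=5: -35; q=6: -34; q=7: -53.
Profit is maximized at q = 6. AVC there is 104/6 = $17.33 ≤ P, so producing beats shutting down (which would give -$194).

q = 6; profit = -$34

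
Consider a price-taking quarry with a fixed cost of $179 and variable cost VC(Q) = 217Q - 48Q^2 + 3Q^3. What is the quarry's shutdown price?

$25 per unit

The firm shuts down when price falls below the minimum of average variable cost. AVC = VC/Q = 217 - 48Q + 3Q^2.
dAVC/dQ = -48 + 6Q = 0 gives Q = 8. min AVC = 217 - 48·8 + 3·8^2 = 25.
So the shutdown price is $25.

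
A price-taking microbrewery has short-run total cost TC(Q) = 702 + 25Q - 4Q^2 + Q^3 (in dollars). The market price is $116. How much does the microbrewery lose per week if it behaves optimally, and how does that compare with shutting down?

AVC = 25 - 4Q + Q^2 has its minimum $21 at Q = 2; price $116 clears that bar, so the firm operates.
MC = 25 - 8Q + 3Q^2. Setting P = MC and taking the root on the rising branch gives Q* = 7.
TR = 116·7 = 812. TC = 702 + 322 = 1024. Profit = 812 − 1024 = -$212.
By producing, the firm covers all variable cost plus $490 of fixed cost; shutting down would lose the full $702.

Profit = -$212 at Q = 7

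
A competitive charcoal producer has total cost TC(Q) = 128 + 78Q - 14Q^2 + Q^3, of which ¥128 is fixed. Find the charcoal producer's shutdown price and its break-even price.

Shutdown price = min AVC. AVC = 78 - 14Q + Q^2, with vertex at Q = 7 and minimum ¥29.
ATC = 128/Q + 78 - 14Q + Q^2. Setting dATC/dQ = −128/Q^2 − 14 + 2Q = 0 gives Q = 8 (since 2·8^3 − 14·8^2 = 128).
min ATC = 128/8 + 78 − 14·8 + 8^2 = ¥46. That is the break-even price.
For ¥29 ≤ P < ¥46 the firm produces at a loss; below ¥29 it shuts down.

Shutdown price = ¥29; break-even price = ¥46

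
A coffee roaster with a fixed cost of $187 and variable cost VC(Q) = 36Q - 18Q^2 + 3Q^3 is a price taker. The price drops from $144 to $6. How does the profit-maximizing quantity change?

MC = 36 - 36Q + 9Q^2; the shutdown threshold is min AVC = $9 (at Q = 3).
With P = $144 above the shutdown price, P = MC gives Q = 6.
At P = $6 < min AVC = $9, price no longer covers variable cost at any output, so the firm shuts down: Q = 0.

Output falls from 6 to 0 (the firm shuts down)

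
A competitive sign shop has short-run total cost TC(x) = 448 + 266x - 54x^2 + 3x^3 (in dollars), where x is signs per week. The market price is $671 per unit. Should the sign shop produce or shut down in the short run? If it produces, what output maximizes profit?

From TC, MC = TC'(x) = 266 - 108x + 9x^2 and AVC = VC/x = 266 - 54x + 3x^2.
The AVC parabola has its vertex at x = 54/6 = 9, where AVC = 266 - 54·9 + 3·9^2 = $23.
P = $671 exceeds min AVC = $23, so the firm stays open.
Set P = MC: 671 = 266 - 108x + 9x^2 → -405 - 108x + 9x^2 = 0. The roots are x = -3 and x = 15; the profit-maximizing output is on the rising part of MC, so x* = 15.
Check: AVC at x = 15 is $131 ≤ P, so revenue covers variable cost.
Profit = P·x − TC = 671·15 − 2413 = $7652.

Produce at x = 15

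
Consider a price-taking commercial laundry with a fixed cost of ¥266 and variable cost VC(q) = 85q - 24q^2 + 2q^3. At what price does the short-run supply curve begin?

The firm shuts down when price falls below the minimum of average variable cost. AVC = VC/q = 85 - 24q + 2q^2.
dAVC/dq = -24 + 4q = 0 gives q = 6. min AVC = 85 - 24·6 + 2·6^2 = 13.
The firm shuts down for any P below ¥13.

¥13 per unit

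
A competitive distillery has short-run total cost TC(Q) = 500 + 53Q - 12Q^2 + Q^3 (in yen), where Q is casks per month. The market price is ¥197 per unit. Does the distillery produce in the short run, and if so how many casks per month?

From TC, MC = TC'(Q) = 53 - 24Q + 3Q^2 and AVC = VC/Q = 53 - 12Q + Q^2.
AVC is minimized where dAVC/dQ = -12 + 2Q = 0, at Q = 6; min AVC = 53 - 12·6 + 6^2 = ¥17.
P = ¥197 exceeds min AVC = ¥17, so the firm stays open.
P = MC gives -144 - 24Q + 3Q^2 = 0, with roots -4 and 12. Take the larger (rising MC): Q* = 12.
Check: AVC at Q = 12 is ¥53 ≤ P, so revenue covers variable cost.
Profit = P·Q − TC = 197·12 − 1136 = ¥1228.

Produce at Q = 12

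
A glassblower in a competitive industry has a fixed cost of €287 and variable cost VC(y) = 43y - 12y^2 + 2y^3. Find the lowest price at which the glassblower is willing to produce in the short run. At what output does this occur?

The shutdown price is the minimum of AVC. VC = 43y - 12y^2 + 2y^3, so AVC = 43 - 12y + 2y^2.
At the minimum of AVC, MC = AVC. MC = 43 - 24y + 6y^2; setting MC = AVC gives 4y^2 - 12y = 0, so y = 3. min AVC = 25.
The firm shuts down for any P below €25.

€25 per unit, at y = 3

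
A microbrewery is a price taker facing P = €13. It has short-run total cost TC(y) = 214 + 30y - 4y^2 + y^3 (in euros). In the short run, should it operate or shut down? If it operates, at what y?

Variable cost is VC = 30y - 4y^2 + y^3, so AVC = VC/y = 30 - 4y + y^2 and MC = dTC/dy = 30 - 8y + 3y^2.
AVC hits its minimum where MC = AVC, at y = 2, giving min AVC = 30 - 4·2 + 2^2 = €26.
With P < min AVC (€13 < €26), every unit sold adds to the loss.
Shutting down limits the loss to fixed cost, €214.

Shut down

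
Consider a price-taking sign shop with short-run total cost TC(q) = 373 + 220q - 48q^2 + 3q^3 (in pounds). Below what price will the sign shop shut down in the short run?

The firm shuts down when price falls below the minimum of average variable cost. AVC = VC/q = 220 - 48q + 3q^2.
At the minimum of AVC, MC = AVC. MC = 220 - 96q + 9q^2; setting MC = AVC gives 6q^2 - 48q = 0, so q = 8. min AVC = 28.
For P < £28 the firm produces nothing.

£28 per unit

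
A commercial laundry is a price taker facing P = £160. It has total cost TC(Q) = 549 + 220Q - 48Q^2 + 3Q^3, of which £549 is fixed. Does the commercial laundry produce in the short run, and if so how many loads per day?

Produce at Q = 10

From TC, MC = TC'(Q) = 220 - 96Q + 9Q^2 and AVC = VC/Q = 220 - 48Q + 3Q^2.
The AVC parabola has its vertex at Q = 48/6 = 8, where AVC = 220 - 48·8 + 3·8^2 = £28.
Because £160 ≥ £28, revenue can cover variable cost; the firm operates.
P = MC gives 60 - 96Q + 9Q^2 = 0, with roots 2/3 and 10. Take the larger (rising MC): Q* = 10.
Check: AVC at Q = 10 is £40 ≤ P, so revenue covers variable cost.
Profit = P·Q − TC = 160·10 − 949 = £651.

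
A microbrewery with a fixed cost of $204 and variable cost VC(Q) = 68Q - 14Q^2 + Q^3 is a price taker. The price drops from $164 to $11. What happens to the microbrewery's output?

Output falls from 12 to 0 (the firm shuts down)

MC = 68 - 28Q + 3Q^2; the shutdown threshold is min AVC = $19 (at Q = 7).
With P = $164 above the shutdown price, P = MC gives Q = 12.
At P = $11 < min AVC = $19, price no longer covers variable cost at any output, so the firm shuts down: Q = 0.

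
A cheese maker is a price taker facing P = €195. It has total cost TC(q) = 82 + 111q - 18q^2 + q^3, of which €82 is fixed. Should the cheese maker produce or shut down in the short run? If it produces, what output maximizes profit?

Variable cost is VC = 111q - 18q^2 + q^3, so AVC = VC/q = 111 - 18q + q^2 and MC = dTC/dq = 111 - 36q + 3q^2.
The AVC parabola has its vertex at q = 18/2 = 9, where AVC = 111 - 18·9 + 9^2 = €30.
Since P = €195 ≥ min AVC = €30, price covers variable cost and the firm should produce.
P = MC gives -84 - 36q + 3q^2 = 0, with roots -2 and 14. Take the larger (rising MC): q* = 14.
Check: AVC at q = 14 is €55 ≤ P, so revenue covers variable cost.
Profit = P·q − TC = 195·14 − 852 = €1878.

Produce at q = 14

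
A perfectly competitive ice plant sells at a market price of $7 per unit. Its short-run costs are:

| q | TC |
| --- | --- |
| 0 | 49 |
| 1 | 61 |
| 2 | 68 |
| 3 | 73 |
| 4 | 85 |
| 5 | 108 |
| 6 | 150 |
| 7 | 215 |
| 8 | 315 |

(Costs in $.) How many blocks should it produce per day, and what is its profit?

q = 0 (shut down); profit = -$49

Profit at each row (π = 7q − TC): q=0: -49; q=1: -54; q=2: -54; q=3: -52; q=4: -57; q=5: -73; q=6: -108; q=7: -166; q=8: -259.
Profit is highest at q = 0. Equivalently, the lowest AVC in the table is 24/3 ≈ $8 at q = 3, and P = $7 falls below it — price never covers variable cost, so the firm shuts down and loses only its fixed cost.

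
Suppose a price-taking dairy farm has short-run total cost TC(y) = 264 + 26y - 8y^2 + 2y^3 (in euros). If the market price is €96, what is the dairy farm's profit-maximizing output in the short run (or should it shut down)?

Variable cost is VC = 26y - 8y^2 + 2y^3, so AVC = VC/y = 26 - 8y + 2y^2 and MC = dTC/dy = 26 - 16y + 6y^2.
AVC is minimized where dAVC/dy = -8 + 4y = 0, at y = 2; min AVC = 26 - 8·2 + 2·2^2 = €18.
Because €96 ≥ €18, revenue can cover variable cost; the firm operates.
P = MC gives -70 - 16y + 6y^2 = 0, with roots -7/3 and 5. Take the larger (rising MC): y* = 5.
Check: AVC at y = 5 is €36 ≤ P, so revenue covers variable cost.
Profit = P·y − TC = 96·5 − 444 = €36.

Produce at y = 5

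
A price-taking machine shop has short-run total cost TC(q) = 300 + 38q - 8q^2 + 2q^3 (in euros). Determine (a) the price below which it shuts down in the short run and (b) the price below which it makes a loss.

Shutdown price = min AVC. AVC = 38 - 8q + 2q^2, with vertex at q = 2 and minimum €30.
ATC = 300/q + 38 - 8q + 2q^2. Setting dATC/dq = −300/q^2 − 8 + 4q = 0 gives q = 5 (since 4·5^3 − 8·5^2 = 300).
min ATC = 300/5 + 38 − 8·5 + 2·5^2 = €108. That is the break-even price.
Between these two prices the firm operates at a loss; above €108 it earns a profit.

Shutdown price = €30; break-even price = €108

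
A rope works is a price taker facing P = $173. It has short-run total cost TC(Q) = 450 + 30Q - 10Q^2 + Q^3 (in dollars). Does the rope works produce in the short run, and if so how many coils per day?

Produce at Q = 11

Strip out fixed cost: VC = 30Q - 10Q^2 + Q^3. Then AVC = 30 - 10Q + Q^2 and MC = 30 - 20Q + 3Q^2.
The AVC parabola has its vertex at Q = 10/2 = 5, where AVC = 30 - 10·5 + 5^2 = $5.
Because $173 ≥ $5, revenue can cover variable cost; the firm operates.
P = MC gives -143 - 20Q + 3Q^2 = 0, with roots -13/3 and 11. Take the larger (rising MC): Q* = 11.
Check: AVC at Q = 11 is $41 ≤ P, so revenue covers variable cost.
Profit = P·Q − TC = 173·11 − 901 = $1002.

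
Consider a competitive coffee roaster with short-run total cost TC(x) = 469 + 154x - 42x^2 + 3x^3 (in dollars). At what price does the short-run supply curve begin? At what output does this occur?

Short-run supply begins at min AVC. From VC = 154x - 42x^2 + 3x^3, AVC = 154 - 42x + 3x^2.
dAVC/dx = -42 + 6x = 0 gives x = 7. min AVC = 154 - 42·7 + 3·7^2 = 7.
For P < $7 the firm produces nothing.

$7 per unit, at x = 7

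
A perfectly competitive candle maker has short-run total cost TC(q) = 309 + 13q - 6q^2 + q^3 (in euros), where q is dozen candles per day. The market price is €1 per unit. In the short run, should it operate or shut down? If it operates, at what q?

Shut down

Variable cost is VC = 13q - 6q^2 + q^3, so AVC = VC/q = 13 - 6q + q^2 and MC = dTC/dq = 13 - 12q + 3q^2.
AVC is minimized where dAVC/dq = -6 + 2q = 0, at q = 3; min AVC = 13 - 6·3 + 3^2 = €4.
With P < min AVC (€1 < €4), every unit sold adds to the loss.
Shutting down limits the loss to fixed cost, €309.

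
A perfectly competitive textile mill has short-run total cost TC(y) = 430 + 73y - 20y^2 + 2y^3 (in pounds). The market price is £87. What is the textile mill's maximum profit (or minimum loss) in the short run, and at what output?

AVC = 73 - 20y + 2y^2; min AVC = £23 at y = 5. Since P = £87 ≥ min AVC, the firm produces.
MC = 73 - 40y + 6y^2. Setting P = MC and taking the root on the rising branch gives y* = 7.
TR = 87·7 = 609. TC = 430 + 217 = 647. Profit = 609 − 647 = -£38.
That loss of £38 beats the £430 the firm would lose by shutting down; producing recovers £392 of fixed cost.

Profit = -£38 at y = 7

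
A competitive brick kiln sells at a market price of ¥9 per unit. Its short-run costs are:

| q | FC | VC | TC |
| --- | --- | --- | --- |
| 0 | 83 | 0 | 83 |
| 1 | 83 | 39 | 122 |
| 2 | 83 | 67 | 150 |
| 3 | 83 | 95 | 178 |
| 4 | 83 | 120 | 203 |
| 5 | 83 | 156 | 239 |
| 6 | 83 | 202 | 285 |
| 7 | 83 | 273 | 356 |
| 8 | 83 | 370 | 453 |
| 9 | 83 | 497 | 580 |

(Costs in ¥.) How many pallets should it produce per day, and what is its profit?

Compute π = P·q − TC at each output: q=0: -83; q=1: -113; q=2: -132; q=3: -151; q=4: -167; q=5: -194; q=6: -231; q=7: -293; q=8: -381; q=9: -499.
Profit is highest at q = 0. Equivalently, the lowest AVC in the table is 120/4 ≈ ¥30 at q = 4, and P = ¥9 falls below it — price never covers variable cost, so the firm shuts down and loses only its fixed cost.

q = 0 (shut down); profit = -¥83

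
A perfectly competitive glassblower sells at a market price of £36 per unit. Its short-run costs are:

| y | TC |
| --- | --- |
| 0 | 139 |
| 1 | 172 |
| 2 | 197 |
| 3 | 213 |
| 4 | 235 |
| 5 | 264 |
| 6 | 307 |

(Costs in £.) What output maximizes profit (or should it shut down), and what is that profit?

y = 5; profit = -£84

Profit at each row (π = 36y − TC): y=0: -139; y=1: -136; y=2: -125; y=3: -105; y=4: -91; y=5: -84; y=6: -91.
Profit is maximized at y = 5. AVC there is 125/5 = £25 ≤ P, so producing beats shutting down (which would give -£139).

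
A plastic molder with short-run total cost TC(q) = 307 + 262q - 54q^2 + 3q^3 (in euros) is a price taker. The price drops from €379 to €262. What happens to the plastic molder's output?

Output falls from 13 to 12

MC = 262 - 108q + 9q^2; the shutdown threshold is min AVC = €19 (at q = 9).
At P = €379 ≥ min AVC, set P = MC on the rising branch: q = 13.
At P = €262 ≥ min AVC, set P = MC: q = 12. The firm stays open but cuts output.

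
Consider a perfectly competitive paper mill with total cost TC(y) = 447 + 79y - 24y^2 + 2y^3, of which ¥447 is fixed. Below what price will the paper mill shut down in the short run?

The shutdown price is the minimum of AVC. VC = 79y - 24y^2 + 2y^3, so AVC = 79 - 24y + 2y^2.
dAVC/dy = -24 + 4y = 0 gives y = 6. min AVC = 79 - 24·6 + 2·6^2 = 7.
The firm shuts down for any P below ¥7.

¥7 per unit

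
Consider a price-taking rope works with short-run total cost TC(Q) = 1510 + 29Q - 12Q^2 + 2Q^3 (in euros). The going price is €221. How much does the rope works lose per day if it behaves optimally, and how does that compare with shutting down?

Profit = -€230 at Q = 8

AVC = 29 - 12Q + 2Q^2 has its minimum €11 at Q = 3; price €221 clears that bar, so the firm operates.
MC = 29 - 24Q + 6Q^2. Setting P = MC and taking the root on the rising branch gives Q* = 8.
TR = 221·8 = 1768. TC = 1510 + 488 = 1998. Profit = 1768 − 1998 = -€230.
By producing, the firm covers all variable cost plus €1280 of fixed cost; shutting down would lose the full €1510.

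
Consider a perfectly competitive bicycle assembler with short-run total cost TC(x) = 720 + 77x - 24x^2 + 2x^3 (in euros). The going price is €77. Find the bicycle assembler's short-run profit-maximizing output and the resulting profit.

AVC = 77 - 24x + 2x^2 has its minimum €5 at x = 6; price €77 clears that bar, so the firm operates.
With MC = 77 - 48x + 6x^2, P = MC on the upward-sloping part at x* = 8.
TR = 77·8 = 616. TC = 720 + 104 = 824. Profit = 616 − 824 = -€208.
By producing, the firm covers all variable cost plus €512 of fixed cost; shutting down would lose the full €720.

Profit = -€208 at x = 8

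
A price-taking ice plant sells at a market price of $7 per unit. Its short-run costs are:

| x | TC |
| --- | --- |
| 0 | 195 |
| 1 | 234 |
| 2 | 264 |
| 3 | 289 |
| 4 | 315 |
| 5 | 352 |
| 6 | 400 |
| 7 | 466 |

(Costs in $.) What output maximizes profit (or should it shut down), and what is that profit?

x = 0 (shut down); profit = -$195

Compute π = P·x − TC at each output: x=0: -195; x=1: -227; x=2: -250; x=3: -268; x=4: -287; x=5: -317; x=6: -358; x=7: -417.
Profit is highest at x = 0. Equivalently, the lowest AVC in the table is 120/4 ≈ $30 at x = 4, and P = $7 falls below it — price never covers variable cost, so the firm shuts down and loses only its fixed cost.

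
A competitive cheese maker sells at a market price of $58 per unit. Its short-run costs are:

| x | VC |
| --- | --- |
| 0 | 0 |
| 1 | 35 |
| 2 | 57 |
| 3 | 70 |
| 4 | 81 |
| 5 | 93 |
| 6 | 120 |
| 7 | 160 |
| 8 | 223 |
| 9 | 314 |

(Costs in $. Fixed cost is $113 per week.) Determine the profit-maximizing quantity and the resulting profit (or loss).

Compute π = P·x − TC at each output: x=0: -113; x=1: -90; x=2: -54; x=3: -9; x=4: 38; x=5: 84; x=6: 115; x=7: 133; x=8: 128; x=9: 95.
Profit is maximized at x = 7. AVC there is 160/7 = $22.86 ≤ P, so producing beats shutting down (which would give -$113).

x = 7; profit = $133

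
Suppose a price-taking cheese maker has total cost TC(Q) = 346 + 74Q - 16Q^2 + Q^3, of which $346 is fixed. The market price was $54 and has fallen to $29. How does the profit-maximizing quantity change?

AVC = 74 - 16Q + Q^2, minimized at Q = 8 where min AVC = $10. MC = 74 - 32Q + 3Q^2.
With P = $54 above the shutdown price, P = MC gives Q = 10.
At P = $29 ≥ min AVC, set P = MC: Q = 9. The firm stays open but cuts output.

Output falls from 10 to 9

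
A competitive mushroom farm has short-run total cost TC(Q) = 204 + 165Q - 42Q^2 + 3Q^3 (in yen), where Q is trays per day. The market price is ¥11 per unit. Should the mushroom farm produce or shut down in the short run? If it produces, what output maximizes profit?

Shut down

From TC, MC = TC'(Q) = 165 - 84Q + 9Q^2 and AVC = VC/Q = 165 - 42Q + 3Q^2.
AVC hits its minimum where MC = AVC, at Q = 7, giving min AVC = 165 - 42·7 + 3·7^2 = ¥18.
Since P = ¥11 < min AVC = ¥18, price fails to cover variable cost at any output.
The firm minimizes its loss by shutting down and losing only its fixed cost of ¥204.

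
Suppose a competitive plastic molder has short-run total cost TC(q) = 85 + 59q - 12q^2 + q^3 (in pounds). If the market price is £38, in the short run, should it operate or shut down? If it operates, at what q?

Produce at q = 7

From TC, MC = TC'(q) = 59 - 24q + 3q^2 and AVC = VC/q = 59 - 12q + q^2.
AVC is minimized where dAVC/dq = -12 + 2q = 0, at q = 6; min AVC = 59 - 12·6 + 6^2 = £23.
P = £38 exceeds min AVC = £23, so the firm stays open.
P = MC gives 21 - 24q + 3q^2 = 0, with roots 1 and 7. Take the larger (rising MC): q* = 7.
Check: AVC at q = 7 is £24 ≤ P, so revenue covers variable cost.
Profit = P·q − TC = 38·7 − 253 = £13.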